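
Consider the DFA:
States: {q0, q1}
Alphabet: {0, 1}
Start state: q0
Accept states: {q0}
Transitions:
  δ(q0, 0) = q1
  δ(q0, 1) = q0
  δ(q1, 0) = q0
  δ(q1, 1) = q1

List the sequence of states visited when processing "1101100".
Starting at q0
Read '1': q0 -> q0
Read '1': q0 -> q0
Read '0': q0 -> q1
Read '1': q1 -> q1
Read '1': q1 -> q1
Read '0': q1 -> q0
Read '0': q0 -> q1

Final answer: q0 -> q0 -> q0 -> q1 -> q1 -> q1 -> q0 -> q1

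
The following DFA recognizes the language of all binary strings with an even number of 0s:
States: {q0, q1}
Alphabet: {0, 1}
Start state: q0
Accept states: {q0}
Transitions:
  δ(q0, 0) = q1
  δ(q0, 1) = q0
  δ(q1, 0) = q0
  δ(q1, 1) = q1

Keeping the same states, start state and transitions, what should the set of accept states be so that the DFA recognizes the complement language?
The DFA is complete (every state has a transition on every symbol), so the complement
is recognized by the same DFA with accepting and non-accepting states swapped.
Original accept states: {q0}
Complement accept states = All states - Original accept states
= {q0, q1} - {q0}
= {q1}
Complement language: strings with an ODD number of 0s

Final answer: {q1}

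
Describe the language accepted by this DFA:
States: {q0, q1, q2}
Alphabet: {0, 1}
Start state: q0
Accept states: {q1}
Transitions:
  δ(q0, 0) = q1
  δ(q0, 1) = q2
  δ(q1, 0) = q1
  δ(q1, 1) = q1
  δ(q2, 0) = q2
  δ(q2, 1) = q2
Analyzing the DFA structure:
Start state: q0
Accept states: {q1}
Interpreting what each state remembers (checking against the transitions):
  q0: nothing has been read yet
  q1: the first symbol was 0
  q2: the first symbol was 1 (trap state)
  δ(q0, 0): in q0 (nothing has been read yet), after reading 0 we have: the first symbol was 0 → q1
  δ(q0, 1): in q0 (nothing has been read yet), after reading 1 we have: the first symbol was 1 (trap state) → q2
  δ(q1, 0): in q1 (the first symbol was 0), after reading 0 we have: the first symbol was 0 → q1
  δ(q1, 1): in q1 (the first symbol was 0), after reading 1 we have: the first symbol was 0 → q1
  δ(q2, 0): in q2 (the first symbol was 1 (trap state)), after reading 0 we have: the first symbol was 1 (trap state) → q2
  δ(q2, 1): in q2 (the first symbol was 1 (trap state)), after reading 1 we have: the first symbol was 1 (trap state) → q2
A string is accepted iff it ends in {q1}, i.e. the first symbol was 0.
Language: All binary strings starting with 0

Final answer: All binary strings starting with 0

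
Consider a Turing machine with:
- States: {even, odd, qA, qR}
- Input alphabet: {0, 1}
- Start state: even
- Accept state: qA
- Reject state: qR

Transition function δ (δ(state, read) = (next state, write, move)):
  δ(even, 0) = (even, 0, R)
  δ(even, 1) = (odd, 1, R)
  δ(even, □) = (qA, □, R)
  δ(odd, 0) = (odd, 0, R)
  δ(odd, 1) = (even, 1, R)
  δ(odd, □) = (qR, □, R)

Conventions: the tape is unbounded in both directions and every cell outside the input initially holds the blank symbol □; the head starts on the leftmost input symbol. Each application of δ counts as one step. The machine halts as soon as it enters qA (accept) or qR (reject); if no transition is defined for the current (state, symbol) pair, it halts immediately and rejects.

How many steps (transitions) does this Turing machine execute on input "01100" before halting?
Step 0: [even]01100 (head at position 0)
Step 1: δ(even, 0) = (even, 0, R)  ⊢  0[even]1100 (head at position 1)
Step 2: δ(even, 1) = (odd, 1, R)  ⊢  01[odd]100 (head at position 2)
Step 3: δ(odd, 1) = (even, 1, R)  ⊢  011[even]00 (head at position 3)
Step 4: δ(even, 0) = (even, 0, R)  ⊢  0110[even]0 (head at position 4)
Step 5: δ(even, 0) = (even, 0, R)  ⊢  01100[even]□ (head at position 5)
Step 6: δ(even, □) = (qA, □, R)  ⊢  01100□[qA]□ (head at position 6)
The machine is in qA, so it halts and accepts.
Number of transitions executed: 6.

Final answer: 6 steps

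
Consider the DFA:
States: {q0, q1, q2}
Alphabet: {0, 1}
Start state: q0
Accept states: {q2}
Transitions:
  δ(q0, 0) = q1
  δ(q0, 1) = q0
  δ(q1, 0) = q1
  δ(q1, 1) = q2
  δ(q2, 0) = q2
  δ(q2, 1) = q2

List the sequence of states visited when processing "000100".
Starting at q0
Read '0': q0 -> q1
Read '0': q1 -> q1
Read '0': q1 -> q1
Read '1': q1 -> q2
Read '0': q2 -> q2
Read '0': q2 -> q2

Final answer: q0 -> q1 -> q1 -> q1 -> q2 -> q2 -> q2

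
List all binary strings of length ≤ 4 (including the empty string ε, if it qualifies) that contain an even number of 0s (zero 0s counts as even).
Checking every binary string of length 0 to 4:
  Length 0: accepted: ε | rejected: (none)
  Length 1: accepted: 1 | rejected: 0
  Length 2: accepted: 00, 11 | rejected: 01, 10
  Length 3: accepted: 001, 010, 100, 111 | rejected: 000, 011, 101, 110
  Length 4: accepted: 0000, 0011, 0101, 0110, 1001, 1010, 1100, 1111 | rejected: 0001, 0010, 0100, 0111, 1000, 1011, 1101, 1110
Total: 16 string(s).

Final answer: ε, 1, 00, 11, 001, 010, 100, 111, 0000, 0011, 0101, 0110, 1001, 1010, 1100, 1111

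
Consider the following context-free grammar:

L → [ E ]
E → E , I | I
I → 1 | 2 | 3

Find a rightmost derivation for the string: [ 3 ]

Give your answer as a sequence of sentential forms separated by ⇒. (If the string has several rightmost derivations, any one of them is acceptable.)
Start with L.
Step 1: the rightmost non-terminal is L; apply L → [ E ]:  [ E ]
Step 2: the rightmost non-terminal is E; apply E → I:  [ I ]
Step 3: the rightmost non-terminal is I; apply I → 3:  [ 3 ]

Final answer: L ⇒ [ E ] ⇒ [ I ] ⇒ [ 3 ]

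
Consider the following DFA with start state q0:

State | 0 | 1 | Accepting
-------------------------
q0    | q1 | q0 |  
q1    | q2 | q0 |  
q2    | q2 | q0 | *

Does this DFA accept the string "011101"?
Start in q0.
Read '0': q0 → q1
Read '1': q1 → q0
Read '1': q0 → q0
Read '1': q0 → q0
Read '0': q0 → q1
Read '1': q1 → q0
Final state q0 is not accepting, so the string is rejected.

Final answer: No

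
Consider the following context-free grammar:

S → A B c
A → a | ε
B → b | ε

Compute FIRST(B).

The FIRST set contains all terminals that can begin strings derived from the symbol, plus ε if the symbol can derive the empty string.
B → b contributes b; B → ε makes B nullable, contributing ε. FIRST(B) = {b, ε}.

Final answer: {b, ε}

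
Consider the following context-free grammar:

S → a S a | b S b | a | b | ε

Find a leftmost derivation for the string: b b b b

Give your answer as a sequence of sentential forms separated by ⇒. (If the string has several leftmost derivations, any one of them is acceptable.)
Start with S.
Step 1: the leftmost non-terminal is S; apply S → b S b:  b S b
Step 2: the leftmost non-terminal is S; apply S → b S b:  b b S b b
Step 3: the leftmost non-terminal is S; apply S → ε:  b b b b

Final answer: S ⇒ b S b ⇒ b b S b b ⇒ b b b b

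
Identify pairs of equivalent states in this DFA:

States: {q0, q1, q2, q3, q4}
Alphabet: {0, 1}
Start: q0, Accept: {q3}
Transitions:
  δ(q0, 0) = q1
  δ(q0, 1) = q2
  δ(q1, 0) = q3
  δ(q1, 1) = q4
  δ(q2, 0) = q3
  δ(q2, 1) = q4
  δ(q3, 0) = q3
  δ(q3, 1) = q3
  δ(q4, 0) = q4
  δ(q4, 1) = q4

Using the table-filling algorithm:
Round 0 – mark pairs where exactly one state is accepting: (q0,q3), (q1,q3), (q2,q3), (q3,q4)
Round 1 – newly marked: (q0,q1) [on 0: q1 vs q3, already marked]; (q0,q2) [on 0: q1 vs q3, already marked]; (q1,q4) [on 0: q3 vs q4, already marked]; (q2,q4) [on 0: q3 vs q4, already marked]
Round 2 – newly marked: (q0,q4) [on 0: q1 vs q4, already marked]
No further pairs can be marked.
(q1, q2) unmarked: δ(q1,0)=q3, δ(q2,0)=q3; δ(q1,1)=q4, δ(q2,1)=q4 → equivalent
Equivalent pairs: (q1, q2)

Final answer: Equivalent pairs: (q1, q2)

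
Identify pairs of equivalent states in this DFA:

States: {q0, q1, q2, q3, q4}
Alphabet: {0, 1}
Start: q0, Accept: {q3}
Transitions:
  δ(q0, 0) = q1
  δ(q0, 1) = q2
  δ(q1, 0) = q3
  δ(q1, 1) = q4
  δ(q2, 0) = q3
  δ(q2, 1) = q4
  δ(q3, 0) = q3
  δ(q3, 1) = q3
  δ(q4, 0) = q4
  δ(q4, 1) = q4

Using the table-filling algorithm:
Round 0 – mark pairs where exactly one state is accepting: (q0,q3), (q1,q3), (q2,q3), (q3,q4)
Round 1 – newly marked: (q0,q1) [on 0: q1 vs q3, already marked]; (q0,q2) [on 0: q1 vs q3, already marked]; (q1,q4) [on 0: q3 vs q4, already marked]; (q2,q4) [on 0: q3 vs q4, already marked]
Round 2 – newly marked: (q0,q4) [on 0: q1 vs q4, already marked]
No further pairs can be marked.
(q1, q2) unmarked: δ(q1,0)=q3, δ(q2,0)=q3; δ(q1,1)=q4, δ(q2,1)=q4 → equivalent
Equivalent pairs: (q1, q2)

Final answer: Equivalent pairs: (q1, q2)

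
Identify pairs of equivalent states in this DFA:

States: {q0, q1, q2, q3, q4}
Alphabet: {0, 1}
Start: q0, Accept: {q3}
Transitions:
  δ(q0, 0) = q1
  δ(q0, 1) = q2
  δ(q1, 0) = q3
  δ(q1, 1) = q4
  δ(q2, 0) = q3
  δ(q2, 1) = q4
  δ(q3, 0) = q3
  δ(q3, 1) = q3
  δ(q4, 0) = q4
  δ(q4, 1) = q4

Using the table-filling algorithm:
Round 0 – mark pairs where exactly one state is accepting: (q0,q3), (q1,q3), (q2,q3), (q3,q4)
Round 1 – newly marked: (q0,q1) [on 0: q1 vs q3, already marked]; (q0,q2) [on 0: q1 vs q3, already marked]; (q1,q4) [on 0: q3 vs q4, already marked]; (q2,q4) [on 0: q3 vs q4, already marked]
Round 2 – newly marked: (q0,q4) [on 0: q1 vs q4, already marked]
No further pairs can be marked.
(q1, q2) unmarked: δ(q1,0)=q3, δ(q2,0)=q3; δ(q1,1)=q4, δ(q2,1)=q4 → equivalent
Equivalent pairs: (q1, q2)

Final answer: Equivalent pairs: (q1, q2)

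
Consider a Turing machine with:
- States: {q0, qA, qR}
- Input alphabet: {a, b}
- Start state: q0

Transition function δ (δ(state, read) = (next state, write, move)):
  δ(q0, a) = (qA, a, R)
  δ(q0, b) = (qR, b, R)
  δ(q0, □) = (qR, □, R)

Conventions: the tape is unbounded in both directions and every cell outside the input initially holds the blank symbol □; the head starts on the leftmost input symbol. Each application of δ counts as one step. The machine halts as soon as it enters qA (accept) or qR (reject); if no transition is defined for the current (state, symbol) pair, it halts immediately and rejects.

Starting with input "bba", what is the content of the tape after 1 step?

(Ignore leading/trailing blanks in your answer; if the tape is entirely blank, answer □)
Step 0: [q0]bba (head at position 0)
Step 1: δ(q0, b) = (qR, b, R)  ⊢  b[qR]ba (head at position 1)
Tape after 1 step (ignoring surrounding blanks): bba

Final answer: Tape: bba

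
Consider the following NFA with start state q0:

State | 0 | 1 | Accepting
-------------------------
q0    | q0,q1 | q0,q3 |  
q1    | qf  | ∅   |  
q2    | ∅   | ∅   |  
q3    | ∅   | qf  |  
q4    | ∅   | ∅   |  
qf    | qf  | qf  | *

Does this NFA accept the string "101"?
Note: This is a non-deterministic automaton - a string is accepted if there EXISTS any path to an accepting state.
Track the set of states the NFA could be in: start {q0}
Read '1': {q0} → {q0, q3}
Read '0': {q0, q3} → {q0, q1}
Read '1': {q0, q1} → {q0, q3}
Final set {q0, q3} contains no accepting state → rejected.

Final answer: No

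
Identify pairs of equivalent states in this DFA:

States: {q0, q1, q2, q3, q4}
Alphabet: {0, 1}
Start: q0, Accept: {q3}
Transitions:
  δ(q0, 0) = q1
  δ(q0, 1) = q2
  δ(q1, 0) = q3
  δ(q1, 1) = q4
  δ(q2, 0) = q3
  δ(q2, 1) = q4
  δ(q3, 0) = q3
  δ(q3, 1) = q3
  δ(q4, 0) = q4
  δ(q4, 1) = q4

Using the table-filling algorithm:
Round 0 – mark pairs where exactly one state is accepting: (q0,q3), (q1,q3), (q2,q3), (q3,q4)
Round 1 – newly marked: (q0,q1) [on 0: q1 vs q3, already marked]; (q0,q2) [on 0: q1 vs q3, already marked]; (q1,q4) [on 0: q3 vs q4, already marked]; (q2,q4) [on 0: q3 vs q4, already marked]
Round 2 – newly marked: (q0,q4) [on 0: q1 vs q4, already marked]
No further pairs can be marked.
(q1, q2) unmarked: δ(q1,0)=q3, δ(q2,0)=q3; δ(q1,1)=q4, δ(q2,1)=q4 → equivalent
Equivalent pairs: (q1, q2)

Final answer: Equivalent pairs: (q1, q2)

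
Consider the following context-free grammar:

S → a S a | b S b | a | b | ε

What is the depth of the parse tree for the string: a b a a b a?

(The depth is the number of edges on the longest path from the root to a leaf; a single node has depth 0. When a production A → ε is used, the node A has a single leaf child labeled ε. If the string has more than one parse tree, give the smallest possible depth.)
The string has even length 6, so its (unique) parse tree peels off matching outer symbols: S → a S a, S → b S b, S → a S a, and finally S → ε for the empty middle.
The S nodes are at depths 0..3; the ε leaf under the innermost S is at depth 4 (terminal leaves are at depths 1..3).
Depth = 4.

Final answer: 4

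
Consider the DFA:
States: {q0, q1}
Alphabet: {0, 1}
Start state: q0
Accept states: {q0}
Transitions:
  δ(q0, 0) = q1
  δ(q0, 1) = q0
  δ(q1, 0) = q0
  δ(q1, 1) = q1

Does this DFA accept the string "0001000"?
Processing string "0001000":
  q0 --0--> q1
  q1 --0--> q0
  q0 --0--> q1
  q1 --1--> q1
  q1 --0--> q0
  q0 --0--> q1
  q1 --0--> q0
Final state: q0
Accept states: {q0}
q0 is an accept state, so the string is accepted.

Final answer: Yes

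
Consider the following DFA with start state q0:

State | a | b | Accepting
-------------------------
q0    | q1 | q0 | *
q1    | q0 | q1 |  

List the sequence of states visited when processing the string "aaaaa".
q0 → q1 → q0 → q1 → q0 → q1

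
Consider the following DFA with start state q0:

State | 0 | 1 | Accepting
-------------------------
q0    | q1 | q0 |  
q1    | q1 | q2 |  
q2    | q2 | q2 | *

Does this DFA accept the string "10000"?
Start in q0.
Read '1': q0 → q0
Read '0': q0 → q1
Read '0': q1 → q1
Read '0': q1 → q1
Read '0': q1 → q1
Final state q1 is not accepting, so the string is rejected.

Final answer: No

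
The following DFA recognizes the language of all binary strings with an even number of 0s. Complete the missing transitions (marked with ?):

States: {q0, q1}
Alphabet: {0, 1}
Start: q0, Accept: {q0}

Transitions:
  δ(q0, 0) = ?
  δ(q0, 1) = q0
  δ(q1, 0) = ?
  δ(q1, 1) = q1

What each state remembers (consistent with the given transitions and accept states):
  q0: an even number of 0s has been read so far
  q1: an odd number of 0s has been read so far
Filling in the missing entries:
  δ(q0, 0): in q0 (an even number of 0s has been read so far), after reading 0 we have: an odd number of 0s has been read so far → q1
  δ(q1, 0): in q1 (an odd number of 0s has been read so far), after reading 0 we have: an even number of 0s has been read so far → q0

Final answer: δ(q0, 0) = q1; δ(q1, 0) = q0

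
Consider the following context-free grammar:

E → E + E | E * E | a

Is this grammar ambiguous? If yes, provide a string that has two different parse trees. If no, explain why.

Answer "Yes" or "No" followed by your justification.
Two different leftmost derivations of a + a * a:
  (1) E ⇒ E + E ⇒ a + E ⇒ a + E * E ⇒ a + a * E ⇒ a + a * a   (tree groups a + (a * a))
  (2) E ⇒ E * E ⇒ E + E * E ⇒ a + E * E ⇒ a + a * E ⇒ a + a * a   (tree groups (a + a) * a)
Two distinct leftmost derivations = two distinct parse trees, so the grammar is ambiguous.

Final answer: Yes - the string 'a + a * a' has two distinct leftmost derivations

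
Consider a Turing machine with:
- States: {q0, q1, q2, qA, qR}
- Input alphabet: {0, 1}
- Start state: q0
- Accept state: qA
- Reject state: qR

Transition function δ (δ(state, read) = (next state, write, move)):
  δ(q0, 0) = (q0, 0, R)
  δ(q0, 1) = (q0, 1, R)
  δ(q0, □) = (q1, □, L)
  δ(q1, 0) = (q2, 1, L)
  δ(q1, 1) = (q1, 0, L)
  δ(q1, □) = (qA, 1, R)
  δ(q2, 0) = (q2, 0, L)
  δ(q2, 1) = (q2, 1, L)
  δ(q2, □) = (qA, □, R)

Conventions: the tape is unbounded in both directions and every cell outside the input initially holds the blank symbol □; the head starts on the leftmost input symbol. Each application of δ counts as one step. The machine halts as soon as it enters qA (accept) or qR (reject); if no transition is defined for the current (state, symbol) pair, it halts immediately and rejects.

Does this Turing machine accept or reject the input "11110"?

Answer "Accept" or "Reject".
Step 0: [q0]11110 (head at position 0)
Step 1: δ(q0, 1) = (q0, 1, R)  ⊢  1[q0]1110 (head at position 1)
Step 2: δ(q0, 1) = (q0, 1, R)  ⊢  11[q0]110 (head at position 2)
Step 3: δ(q0, 1) = (q0, 1, R)  ⊢  111[q0]10 (head at position 3)
Step 4: δ(q0, 1) = (q0, 1, R)  ⊢  1111[q0]0 (head at position 4)
Step 5: δ(q0, 0) = (q0, 0, R)  ⊢  11110[q0]□ (head at position 5)
Step 6: δ(q0, □) = (q1, □, L)  ⊢  1111[q1]0□ (head at position 4)
Step 7: δ(q1, 0) = (q2, 1, L)  ⊢  111[q2]11□ (head at position 3)
Step 8: δ(q2, 1) = (q2, 1, L)  ⊢  11[q2]111□ (head at position 2)
Step 9: δ(q2, 1) = (q2, 1, L)  ⊢  1[q2]1111□ (head at position 1)
Step 10: δ(q2, 1) = (q2, 1, L)  ⊢  [q2]11111□ (head at position 0)
Step 11: δ(q2, 1) = (q2, 1, L)  ⊢  [q2]□11111□ (head at position -1)
Step 12: δ(q2, □) = (qA, □, R)  ⊢  □[qA]11111□ (head at position 0)
The machine is in qA, so it halts and accepts.

Final answer: Accept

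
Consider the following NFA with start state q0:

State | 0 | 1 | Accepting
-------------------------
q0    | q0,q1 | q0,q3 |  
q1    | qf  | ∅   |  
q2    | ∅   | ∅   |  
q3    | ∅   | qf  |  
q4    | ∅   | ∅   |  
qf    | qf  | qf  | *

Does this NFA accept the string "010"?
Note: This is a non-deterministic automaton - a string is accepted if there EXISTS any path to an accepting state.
Track the set of states the NFA could be in: start {q0}
Read '0': {q0} → {q0, q1}
Read '1': {q0, q1} → {q0, q3}
Read '0': {q0, q3} → {q0, q1}
Final set {q0, q1} contains no accepting state → rejected.

Final answer: No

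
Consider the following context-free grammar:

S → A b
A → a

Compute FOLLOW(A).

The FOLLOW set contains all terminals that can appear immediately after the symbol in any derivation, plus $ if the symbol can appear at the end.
A occurs only in S → A b, where it is immediately followed by the terminal b. So FOLLOW(A) = {b}.

Final answer: {b}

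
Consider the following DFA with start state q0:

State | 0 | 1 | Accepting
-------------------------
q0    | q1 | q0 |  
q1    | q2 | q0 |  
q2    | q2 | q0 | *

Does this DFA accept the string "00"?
Start in q0.
Read '0': q0 → q1
Read '0': q1 → q2
Final state q2 is accepting, so the string is accepted.

Final answer: Yes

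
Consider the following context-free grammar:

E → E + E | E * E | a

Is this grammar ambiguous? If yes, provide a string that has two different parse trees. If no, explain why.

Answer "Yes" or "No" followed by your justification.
Two different leftmost derivations of a + a * a:
  (1) E ⇒ E + E ⇒ a + E ⇒ a + E * E ⇒ a + a * E ⇒ a + a * a   (tree groups a + (a * a))
  (2) E ⇒ E * E ⇒ E + E * E ⇒ a + E * E ⇒ a + a * E ⇒ a + a * a   (tree groups (a + a) * a)
Two distinct leftmost derivations = two distinct parse trees, so the grammar is ambiguous.

Final answer: Yes - the string 'a + a * a' has two distinct leftmost derivations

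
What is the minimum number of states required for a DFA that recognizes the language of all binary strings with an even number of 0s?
Language: binary strings with an even number of 0s
Lower bound (Myhill–Nerode): the prefixes ε, 0 are pairwise distinguishable:
  ε vs 0: suffix ε distinguishes them (ε has zero 0s (accepted), 0 has one 0 (rejected))
So any DFA needs at least 2 states.
Upper bound: a DFA with 2 states exists (one state per class above).
Minimum states: 2

Final answer: 2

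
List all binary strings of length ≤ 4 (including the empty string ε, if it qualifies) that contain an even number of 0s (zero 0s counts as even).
Checking every binary string of length 0 to 4:
  Length 0: accepted: ε | rejected: (none)
  Length 1: accepted: 1 | rejected: 0
  Length 2: accepted: 00, 11 | rejected: 01, 10
  Length 3: accepted: 001, 010, 100, 111 | rejected: 000, 011, 101, 110
  Length 4: accepted: 0000, 0011, 0101, 0110, 1001, 1010, 1100, 1111 | rejected: 0001, 0010, 0100, 0111, 1000, 1011, 1101, 1110
Total: 16 string(s).

Final answer: ε, 1, 00, 11, 001, 010, 100, 111, 0000, 0011, 0101, 0110, 1001, 1010, 1100, 1111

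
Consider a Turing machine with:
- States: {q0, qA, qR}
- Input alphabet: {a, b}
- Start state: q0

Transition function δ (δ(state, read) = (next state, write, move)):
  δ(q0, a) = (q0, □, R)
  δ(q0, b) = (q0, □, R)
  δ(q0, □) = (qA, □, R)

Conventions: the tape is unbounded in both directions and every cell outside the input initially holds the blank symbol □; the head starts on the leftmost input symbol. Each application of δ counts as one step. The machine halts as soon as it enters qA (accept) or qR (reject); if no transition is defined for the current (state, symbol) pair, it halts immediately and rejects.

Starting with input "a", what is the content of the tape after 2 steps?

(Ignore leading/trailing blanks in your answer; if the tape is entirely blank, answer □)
Step 0: [q0]a (head at position 0)
Step 1: δ(q0, a) = (q0, □, R)  ⊢  □[q0]□ (head at position 1)
Step 2: δ(q0, □) = (qA, □, R)  ⊢  □□[qA]□ (head at position 2)
Tape after 2 steps (ignoring surrounding blanks): □

Final answer: Tape: □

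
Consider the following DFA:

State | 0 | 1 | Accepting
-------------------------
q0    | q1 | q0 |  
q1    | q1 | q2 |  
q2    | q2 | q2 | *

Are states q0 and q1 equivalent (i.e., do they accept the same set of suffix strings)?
Try the suffix "1".
From q0: q0 → q0 — not accepting.
From q1: q1 → q2 — accepting.
The two states disagree on this suffix, so they are not equivalent.

Final answer: No. Distinguishing string: "1" - accepted from q1 but not from q0.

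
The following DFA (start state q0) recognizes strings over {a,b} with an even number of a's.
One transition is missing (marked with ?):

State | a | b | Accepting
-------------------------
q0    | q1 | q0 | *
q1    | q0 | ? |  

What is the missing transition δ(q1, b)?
q1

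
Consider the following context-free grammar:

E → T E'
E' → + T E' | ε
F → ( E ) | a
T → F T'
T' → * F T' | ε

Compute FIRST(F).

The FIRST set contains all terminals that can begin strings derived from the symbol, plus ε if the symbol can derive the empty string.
FIRST(F): F → ( E ) contributes '(' and F → a contributes 'a', so FIRST(F) = {(, a}. F is not nullable.

Final answer: {(, a}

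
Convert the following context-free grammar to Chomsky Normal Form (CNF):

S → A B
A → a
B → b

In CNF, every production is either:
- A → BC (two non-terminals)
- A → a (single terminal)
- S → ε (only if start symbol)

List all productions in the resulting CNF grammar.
The grammar has no ε-productions or unit productions to eliminate.
S → A B is already in CNF (two non-terminals) – keep it.
A → a is already in CNF (single terminal) – keep it.
B → b is already in CNF (single terminal) – keep it.
Resulting CNF grammar (3 productions): A → a; B → b; S → A B

Final answer: A → a; B → b; S → A B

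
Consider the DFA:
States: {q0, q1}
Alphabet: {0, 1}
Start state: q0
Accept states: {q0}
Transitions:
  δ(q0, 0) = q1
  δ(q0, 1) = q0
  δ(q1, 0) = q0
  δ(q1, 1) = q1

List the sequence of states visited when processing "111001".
Starting at q0
Read '1': q0 -> q0
Read '1': q0 -> q0
Read '1': q0 -> q0
Read '0': q0 -> q1
Read '0': q1 -> q0
Read '1': q0 -> q0

Final answer: q0 -> q0 -> q0 -> q0 -> q1 -> q0 -> q0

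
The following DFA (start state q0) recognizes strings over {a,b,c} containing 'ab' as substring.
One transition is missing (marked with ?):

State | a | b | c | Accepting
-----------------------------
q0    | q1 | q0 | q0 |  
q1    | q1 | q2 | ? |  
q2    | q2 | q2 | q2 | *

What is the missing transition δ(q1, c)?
q0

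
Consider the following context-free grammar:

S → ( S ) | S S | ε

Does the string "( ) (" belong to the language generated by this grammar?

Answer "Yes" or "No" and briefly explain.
Each production adds parentheses only in matched pairs (S → ( S )) or none at all, so every derived string has equally many '(' and ')'. The string ( ) ( has two '(' and one ')', so it cannot be derived.

Final answer: No - no valid derivation exists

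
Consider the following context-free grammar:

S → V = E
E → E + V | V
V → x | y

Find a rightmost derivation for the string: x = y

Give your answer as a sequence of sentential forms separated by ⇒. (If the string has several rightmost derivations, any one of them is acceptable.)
Start with S.
Step 1: the rightmost non-terminal is S; apply S → V = E:  V = E
Step 2: the rightmost non-terminal is E; apply E → V:  V = V
Step 3: the rightmost non-terminal is V; apply V → y:  V = y
Step 4: the rightmost non-terminal is V; apply V → x:  x = y

Final answer: S ⇒ V = E ⇒ V = V ⇒ V = y ⇒ x = y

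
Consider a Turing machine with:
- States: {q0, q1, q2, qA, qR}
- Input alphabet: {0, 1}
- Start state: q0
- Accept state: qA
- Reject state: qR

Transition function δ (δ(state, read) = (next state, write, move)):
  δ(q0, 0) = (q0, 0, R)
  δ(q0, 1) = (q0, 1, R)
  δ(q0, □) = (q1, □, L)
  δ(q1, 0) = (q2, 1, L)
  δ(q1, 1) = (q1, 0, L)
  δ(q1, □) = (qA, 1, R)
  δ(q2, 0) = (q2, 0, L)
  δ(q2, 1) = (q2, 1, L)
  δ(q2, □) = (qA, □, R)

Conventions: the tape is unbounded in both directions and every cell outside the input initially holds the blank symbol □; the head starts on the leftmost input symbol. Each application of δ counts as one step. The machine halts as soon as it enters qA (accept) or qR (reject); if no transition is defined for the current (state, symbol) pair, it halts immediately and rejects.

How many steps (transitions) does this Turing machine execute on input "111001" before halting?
Step 0: [q0]111001 (head at position 0)
Step 1: δ(q0, 1) = (q0, 1, R)  ⊢  1[q0]11001 (head at position 1)
Step 2: δ(q0, 1) = (q0, 1, R)  ⊢  11[q0]1001 (head at position 2)
Step 3: δ(q0, 1) = (q0, 1, R)  ⊢  111[q0]001 (head at position 3)
Step 4: δ(q0, 0) = (q0, 0, R)  ⊢  1110[q0]01 (head at position 4)
Step 5: δ(q0, 0) = (q0, 0, R)  ⊢  11100[q0]1 (head at position 5)
Step 6: δ(q0, 1) = (q0, 1, R)  ⊢  111001[q0]□ (head at position 6)
Step 7: δ(q0, □) = (q1, □, L)  ⊢  11100[q1]1□ (head at position 5)
Step 8: δ(q1, 1) = (q1, 0, L)  ⊢  1110[q1]00□ (head at position 4)
Step 9: δ(q1, 0) = (q2, 1, L)  ⊢  111[q2]010□ (head at position 3)
Step 10: δ(q2, 0) = (q2, 0, L)  ⊢  11[q2]1010□ (head at position 2)
Step 11: δ(q2, 1) = (q2, 1, L)  ⊢  1[q2]11010□ (head at position 1)
Step 12: δ(q2, 1) = (q2, 1, L)  ⊢  [q2]111010□ (head at position 0)
Step 13: δ(q2, 1) = (q2, 1, L)  ⊢  [q2]□111010□ (head at position -1)
Step 14: δ(q2, □) = (qA, □, R)  ⊢  □[qA]111010□ (head at position 0)
The machine is in qA, so it halts and accepts.
Number of transitions executed: 14.

Final answer: 14 steps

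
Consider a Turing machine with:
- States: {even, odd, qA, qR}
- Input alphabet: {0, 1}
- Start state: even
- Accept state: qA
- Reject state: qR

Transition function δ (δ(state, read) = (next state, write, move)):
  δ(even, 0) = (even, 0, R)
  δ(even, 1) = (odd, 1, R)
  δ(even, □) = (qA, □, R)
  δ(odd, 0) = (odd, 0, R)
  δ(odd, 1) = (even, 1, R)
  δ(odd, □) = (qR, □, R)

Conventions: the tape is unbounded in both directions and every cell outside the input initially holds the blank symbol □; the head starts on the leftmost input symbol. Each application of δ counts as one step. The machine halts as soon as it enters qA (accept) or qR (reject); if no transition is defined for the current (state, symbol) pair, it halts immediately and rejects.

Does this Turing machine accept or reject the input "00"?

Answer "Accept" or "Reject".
Step 0: [even]00 (head at position 0)
Step 1: δ(even, 0) = (even, 0, R)  ⊢  0[even]0 (head at position 1)
Step 2: δ(even, 0) = (even, 0, R)  ⊢  00[even]□ (head at position 2)
Step 3: δ(even, □) = (qA, □, R)  ⊢  00□[qA]□ (head at position 3)
The machine is in qA, so it halts and accepts.

Final answer: Accept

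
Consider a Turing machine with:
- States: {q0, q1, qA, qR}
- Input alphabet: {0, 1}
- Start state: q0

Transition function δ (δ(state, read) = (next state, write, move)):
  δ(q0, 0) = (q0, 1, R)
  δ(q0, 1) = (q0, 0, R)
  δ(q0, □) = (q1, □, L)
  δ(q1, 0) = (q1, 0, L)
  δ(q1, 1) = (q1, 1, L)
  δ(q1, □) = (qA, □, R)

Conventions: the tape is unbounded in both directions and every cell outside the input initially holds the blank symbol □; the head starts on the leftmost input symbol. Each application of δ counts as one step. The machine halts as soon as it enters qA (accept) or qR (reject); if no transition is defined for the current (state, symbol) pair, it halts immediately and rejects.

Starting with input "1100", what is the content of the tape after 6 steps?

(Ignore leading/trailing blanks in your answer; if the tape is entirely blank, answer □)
Step 0: [q0]1100 (head at position 0)
Step 1: δ(q0, 1) = (q0, 0, R)  ⊢  0[q0]100 (head at position 1)
Step 2: δ(q0, 1) = (q0, 0, R)  ⊢  00[q0]00 (head at position 2)
Step 3: δ(q0, 0) = (q0, 1, R)  ⊢  001[q0]0 (head at position 3)
Step 4: δ(q0, 0) = (q0, 1, R)  ⊢  0011[q0]□ (head at position 4)
Step 5: δ(q0, □) = (q1, □, L)  ⊢  001[q1]1□ (head at position 3)
Step 6: δ(q1, 1) = (q1, 1, L)  ⊢  00[q1]11□ (head at position 2)
Tape after 6 steps (ignoring surrounding blanks): 0011

Final answer: Tape: 0011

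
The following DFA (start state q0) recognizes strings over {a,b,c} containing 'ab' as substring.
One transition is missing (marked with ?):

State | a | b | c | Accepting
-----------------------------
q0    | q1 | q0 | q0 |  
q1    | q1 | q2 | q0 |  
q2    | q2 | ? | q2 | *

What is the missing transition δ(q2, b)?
q2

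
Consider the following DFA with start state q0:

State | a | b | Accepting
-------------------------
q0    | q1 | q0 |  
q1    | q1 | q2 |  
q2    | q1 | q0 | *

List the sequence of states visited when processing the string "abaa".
q0 → q1 → q2 → q1 → q1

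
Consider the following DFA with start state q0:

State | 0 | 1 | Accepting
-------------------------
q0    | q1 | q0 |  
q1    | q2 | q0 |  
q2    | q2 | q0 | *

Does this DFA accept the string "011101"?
Start in q0.
Read '0': q0 → q1
Read '1': q1 → q0
Read '1': q0 → q0
Read '1': q0 → q0
Read '0': q0 → q1
Read '1': q1 → q0
Final state q0 is not accepting, so the string is rejected.

Final answer: No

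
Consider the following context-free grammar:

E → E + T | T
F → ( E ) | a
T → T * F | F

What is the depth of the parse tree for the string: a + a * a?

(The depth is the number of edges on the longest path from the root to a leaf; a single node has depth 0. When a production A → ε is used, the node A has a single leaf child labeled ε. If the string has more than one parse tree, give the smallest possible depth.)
The grammar is unambiguous; the parse tree of a + a * a is:
E → E + T at the root (depth 0).
  Left E (depth 1) → T (2) → F (3) → a (4).
  Right T (depth 1) → T * F; that T (2) → F (3) → a (4); F (2) → a (3).
The longest root-to-leaf paths have 4 edges.
Depth = 4.

Final answer: 4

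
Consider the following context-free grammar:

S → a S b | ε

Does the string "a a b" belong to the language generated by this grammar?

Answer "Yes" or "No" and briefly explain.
Every derivation applies S → a S b some number n of times and then S → ε, producing a^n b^n with equally many a's and b's. The string a a b has two a's but only one b, so it cannot be derived.

Final answer: No - no valid derivation exists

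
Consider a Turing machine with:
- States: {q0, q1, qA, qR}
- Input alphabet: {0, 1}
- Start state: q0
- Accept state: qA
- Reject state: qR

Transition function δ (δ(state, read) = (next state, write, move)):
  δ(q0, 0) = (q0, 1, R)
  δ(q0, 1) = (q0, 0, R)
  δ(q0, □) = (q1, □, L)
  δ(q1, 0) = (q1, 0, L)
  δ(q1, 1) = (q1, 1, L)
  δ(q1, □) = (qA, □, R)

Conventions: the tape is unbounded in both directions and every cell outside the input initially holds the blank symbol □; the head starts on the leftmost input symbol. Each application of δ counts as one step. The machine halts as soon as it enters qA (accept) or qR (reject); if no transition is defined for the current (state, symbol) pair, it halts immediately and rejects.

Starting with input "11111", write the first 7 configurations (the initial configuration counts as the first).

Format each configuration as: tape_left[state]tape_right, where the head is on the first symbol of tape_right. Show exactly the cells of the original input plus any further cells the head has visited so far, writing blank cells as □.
Step 0: [q0]11111 (head at position 0)
Step 1: δ(q0, 1) = (q0, 0, R)  ⊢  0[q0]1111 (head at position 1)
Step 2: δ(q0, 1) = (q0, 0, R)  ⊢  00[q0]111 (head at position 2)
Step 3: δ(q0, 1) = (q0, 0, R)  ⊢  000[q0]11 (head at position 3)
Step 4: δ(q0, 1) = (q0, 0, R)  ⊢  0000[q0]1 (head at position 4)
Step 5: δ(q0, 1) = (q0, 0, R)  ⊢  00000[q0]□ (head at position 5)
Step 6: δ(q0, □) = (q1, □, L)  ⊢  0000[q1]0□ (head at position 4)

Final answer: [q0]11111 ⊢ 0[q0]1111 ⊢ 00[q0]111 ⊢ 000[q0]11 ⊢ 0000[q0]1 ⊢ 00000[q0]□ ⊢ 0000[q1]0□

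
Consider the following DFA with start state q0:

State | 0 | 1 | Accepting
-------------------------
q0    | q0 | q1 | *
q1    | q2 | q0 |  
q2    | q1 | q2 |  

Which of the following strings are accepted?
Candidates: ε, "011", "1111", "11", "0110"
ε: q0; q0 is accepting → accepted
"011": q0 → q0 → q1 → q0; q0 is accepting → accepted
"1111": q0 → q1 → q0 → q1 → q0; q0 is accepting → accepted
"11": q0 → q1 → q0; q0 is accepting → accepted
"0110": q0 → q0 → q1 → q0 → q0; q0 is accepting → accepted

Final answer: ε, "011", "1111", "11", "0110"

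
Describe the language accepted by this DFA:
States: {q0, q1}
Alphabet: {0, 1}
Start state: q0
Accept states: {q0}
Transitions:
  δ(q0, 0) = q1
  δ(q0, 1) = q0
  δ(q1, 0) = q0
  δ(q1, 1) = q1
Analyzing the DFA structure:
Start state: q0
Accept states: {q0}
Interpreting what each state remembers (checking against the transitions):
  q0: an even number of 0s has been read so far
  q1: an odd number of 0s has been read so far
  δ(q0, 0): in q0 (an even number of 0s has been read so far), after reading 0 we have: an odd number of 0s has been read so far → q1
  δ(q0, 1): in q0 (an even number of 0s has been read so far), after reading 1 we have: an even number of 0s has been read so far → q0
  δ(q1, 0): in q1 (an odd number of 0s has been read so far), after reading 0 we have: an even number of 0s has been read so far → q0
  δ(q1, 1): in q1 (an odd number of 0s has been read so far), after reading 1 we have: an odd number of 0s has been read so far → q1
A string is accepted iff it ends in {q0}, i.e. an even number of 0s has been read so far.
Language: All binary strings with an even number of 0s

Final answer: All binary strings with an even number of 0s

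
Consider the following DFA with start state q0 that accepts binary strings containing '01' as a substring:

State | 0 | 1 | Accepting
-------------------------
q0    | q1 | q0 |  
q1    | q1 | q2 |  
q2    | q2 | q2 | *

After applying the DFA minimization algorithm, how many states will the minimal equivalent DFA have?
All 3 states are reachable from q0, so none can be removed as unreachable.
Table-filling: first mark every (accepting, non-accepting) pair as distinguishable (accepting: {q2}; non-accepting: {q0, q1}).
Round 1: (q0, q1) on '1' go to q0 and q2, already distinguishable → mark.
Every pair of states is distinguishable, so the DFA is already minimal.
Equivalence classes: {q0}, {q1}, {q2} → 3 states.

Final answer: 3 states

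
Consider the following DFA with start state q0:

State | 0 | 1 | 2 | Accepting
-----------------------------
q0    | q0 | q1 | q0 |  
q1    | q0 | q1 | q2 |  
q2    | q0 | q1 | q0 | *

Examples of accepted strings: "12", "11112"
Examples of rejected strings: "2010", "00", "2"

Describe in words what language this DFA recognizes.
strings over {0,1,2} ending with '12'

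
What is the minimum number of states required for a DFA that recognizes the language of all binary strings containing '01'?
Language: binary strings containing '01'
Lower bound (Myhill–Nerode): the prefixes ε, 0, 01 are pairwise distinguishable:
  ε vs 01: suffix ε distinguishes them (ε is rejected, 01 is accepted)
  0 vs 01: suffix ε distinguishes them (0 is rejected, 01 is accepted)
  ε vs 0: suffix 1 distinguishes them (ε·1 = 1 is rejected, 0·1 = 01 is accepted)
So any DFA needs at least 3 states.
Upper bound: a DFA with 3 states exists (one state per class above: 'no progress', 'last symbol 0', and 'seen 01' (accepting sink)).
Minimum states: 3

Final answer: 3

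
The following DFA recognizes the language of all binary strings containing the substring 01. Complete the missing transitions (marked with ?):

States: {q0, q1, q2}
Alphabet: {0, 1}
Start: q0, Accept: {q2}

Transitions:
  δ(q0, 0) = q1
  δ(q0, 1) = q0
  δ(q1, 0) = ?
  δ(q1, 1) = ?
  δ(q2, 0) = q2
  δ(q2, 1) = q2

What each state remembers (consistent with the given transitions and accept states):
  q0: 01 not seen yet and the last symbol was not 0
  q1: 01 not seen yet and the last symbol was 0
  q2: the substring 01 has already been seen
Filling in the missing entries:
  δ(q1, 0): in q1 (01 not seen yet and the last symbol was 0), after reading 0 we have: 01 not seen yet and the last symbol was 0 → q1
  δ(q1, 1): in q1 (01 not seen yet and the last symbol was 0), after reading 1 we have: the substring 01 has already been seen → q2

Final answer: δ(q1, 0) = q1; δ(q1, 1) = q2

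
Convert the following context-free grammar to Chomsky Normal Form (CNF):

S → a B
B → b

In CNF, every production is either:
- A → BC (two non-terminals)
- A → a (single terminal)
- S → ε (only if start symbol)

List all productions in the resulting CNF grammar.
The grammar has no ε-productions or unit productions to eliminate.
S → a B has terminal a in a right-hand side of length ≥ 2: introduce T_a → a and use T_a in place of a.
B → b is already in CNF (single terminal) – keep it.
S → a B becomes S → T_a B.
Resulting CNF grammar (3 productions): T_a → a; B → b; S → T_a B

Final answer: T_a → a; B → b; S → T_a B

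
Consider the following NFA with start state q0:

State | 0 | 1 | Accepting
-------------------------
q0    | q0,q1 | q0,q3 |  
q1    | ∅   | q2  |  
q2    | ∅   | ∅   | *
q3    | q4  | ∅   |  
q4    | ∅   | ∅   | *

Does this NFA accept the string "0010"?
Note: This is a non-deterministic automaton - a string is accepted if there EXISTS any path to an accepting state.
Track the set of states the NFA could be in: start {q0}
Read '0': {q0} → {q0, q1}
Read '0': {q0, q1} → {q0, q1}
Read '1': {q0, q1} → {q0, q2, q3}
Read '0': {q0, q2, q3} → {q0, q1, q4}
Final set {q0, q1, q4} contains accepting state(s) {q4} → accepted.

Final answer: Yes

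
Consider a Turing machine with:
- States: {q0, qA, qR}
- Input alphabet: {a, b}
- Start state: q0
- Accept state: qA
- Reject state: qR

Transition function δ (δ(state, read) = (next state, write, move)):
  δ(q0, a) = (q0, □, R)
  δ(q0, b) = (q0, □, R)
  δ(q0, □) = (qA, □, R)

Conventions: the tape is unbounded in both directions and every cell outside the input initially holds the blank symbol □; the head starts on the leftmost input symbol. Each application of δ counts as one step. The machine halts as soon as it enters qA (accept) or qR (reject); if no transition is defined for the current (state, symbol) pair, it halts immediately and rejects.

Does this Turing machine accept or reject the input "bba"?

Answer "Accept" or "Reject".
Step 0: [q0]bba (head at position 0)
Step 1: δ(q0, b) = (q0, □, R)  ⊢  □[q0]ba (head at position 1)
Step 2: δ(q0, b) = (q0, □, R)  ⊢  □□[q0]a (head at position 2)
Step 3: δ(q0, a) = (q0, □, R)  ⊢  □□□[q0]□ (head at position 3)
Step 4: δ(q0, □) = (qA, □, R)  ⊢  □□□□[qA]□ (head at position 4)
The machine is in qA, so it halts and accepts.

Final answer: Accept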